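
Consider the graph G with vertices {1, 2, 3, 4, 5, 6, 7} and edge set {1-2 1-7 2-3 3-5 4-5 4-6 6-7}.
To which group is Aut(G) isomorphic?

D_7

Every vertex has degree 2 and the graph is connected, so G is the 7-cycle C_7. The automorphisms of the 7-cycle are exactly the symmetries of a regular 7-gon: the dihedral group D_7, |D_7| = 14.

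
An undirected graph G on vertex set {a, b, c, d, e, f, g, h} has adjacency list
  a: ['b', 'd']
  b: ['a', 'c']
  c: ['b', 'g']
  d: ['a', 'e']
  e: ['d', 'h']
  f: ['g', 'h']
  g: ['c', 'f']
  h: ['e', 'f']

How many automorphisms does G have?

Every vertex has degree 2 and the graph is connected, so G is the 8-cycle C_8. C_8 has 8 rotations and 8 reflections, so Aut(C_8) ≅ D_8 of order 16.

16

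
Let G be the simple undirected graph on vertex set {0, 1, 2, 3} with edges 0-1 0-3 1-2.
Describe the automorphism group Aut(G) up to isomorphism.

The degree sequence is [2, 2, 1, 1]; the two degree-1 vertices 2 and 3 are the ends of a path, so G = P_4. The only nontrivial automorphism of a path is the end-to-end reflection, so Aut(G) ≅ Z_2.

the cyclic group of order 2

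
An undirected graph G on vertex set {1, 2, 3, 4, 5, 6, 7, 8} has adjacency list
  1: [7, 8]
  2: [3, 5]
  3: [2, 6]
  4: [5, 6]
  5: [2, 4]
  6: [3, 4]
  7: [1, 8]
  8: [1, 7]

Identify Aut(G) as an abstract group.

D_3 × D_5

G has two connected components, {2, 3, 4, 5, 6} and {1, 7, 8}; each is 2-regular, so G = C_5 ⊔ C_3. No automorphism exchanges components of different sizes, hence Aut(G) is the direct product D_3 × D_5, order 60.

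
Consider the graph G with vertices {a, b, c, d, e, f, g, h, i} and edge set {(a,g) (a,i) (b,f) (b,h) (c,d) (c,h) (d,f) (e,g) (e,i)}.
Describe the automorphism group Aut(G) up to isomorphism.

G has two connected components, {b, c, d, f, h} and {a, e, g, i}; each is 2-regular, so G = C_5 ⊔ C_4. No automorphism exchanges components of different sizes, hence Aut(G) is the direct product D_4 × D_5, order 80.

D_4 × D_5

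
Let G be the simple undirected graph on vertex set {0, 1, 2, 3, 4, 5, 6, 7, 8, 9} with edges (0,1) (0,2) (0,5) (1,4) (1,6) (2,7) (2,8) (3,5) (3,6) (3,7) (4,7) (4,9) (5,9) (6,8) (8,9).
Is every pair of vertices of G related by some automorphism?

G is 3-regular on 10 vertices with no triangles and no 4-cycles (girth 5): this is the Petersen graph. It is a classical fact that the Petersen graph has automorphism group S_5 (order 120), arising from its description as the Kneser graph K(5,2). Under this action every vertex can be carried to every other, so G is vertex-transitive.

Yes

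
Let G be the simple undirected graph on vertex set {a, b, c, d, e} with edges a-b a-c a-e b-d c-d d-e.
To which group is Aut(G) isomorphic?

The vertices split by degree into {a, d} (degree 3) and {b, c, e} (degree 2); every edge runs between the two parts, so G is the complete bipartite graph K_{2,3}. The parts have unequal sizes, so no automorphism swaps them; each part is permuted independently, giving S_3 × S_2 of order 3!·2! = 12.

S_3 × S_2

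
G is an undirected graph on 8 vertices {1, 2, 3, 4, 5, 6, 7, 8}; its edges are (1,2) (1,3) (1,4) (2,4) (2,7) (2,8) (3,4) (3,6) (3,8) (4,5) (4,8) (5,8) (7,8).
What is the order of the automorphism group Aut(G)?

Degrees alone do not determine every vertex (e.g. 2 and 3 both have degree 4), but their neighbour-degree multisets differ: N(2) has degrees [2, 3, 5, 5] while N(3) has degrees [1, 3, 5, 5]. Repeating this refinement separates all vertices, so the only automorphism is the identity.

1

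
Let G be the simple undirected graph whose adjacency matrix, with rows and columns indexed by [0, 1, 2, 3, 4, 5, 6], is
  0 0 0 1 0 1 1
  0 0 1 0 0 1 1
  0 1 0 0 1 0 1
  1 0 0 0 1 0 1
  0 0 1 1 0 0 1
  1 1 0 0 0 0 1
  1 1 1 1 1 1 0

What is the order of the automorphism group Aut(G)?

Vertex 6 is the unique vertex of degree 6; the remaining 6 vertices each have degree 3 and induce a cycle, so G is the wheel on 7 vertices with hub 6. Every automorphism fixes the hub and acts on the rim 6-cycle, so Aut(G) ≅ Aut(C_6) = D_6 of order 12.

12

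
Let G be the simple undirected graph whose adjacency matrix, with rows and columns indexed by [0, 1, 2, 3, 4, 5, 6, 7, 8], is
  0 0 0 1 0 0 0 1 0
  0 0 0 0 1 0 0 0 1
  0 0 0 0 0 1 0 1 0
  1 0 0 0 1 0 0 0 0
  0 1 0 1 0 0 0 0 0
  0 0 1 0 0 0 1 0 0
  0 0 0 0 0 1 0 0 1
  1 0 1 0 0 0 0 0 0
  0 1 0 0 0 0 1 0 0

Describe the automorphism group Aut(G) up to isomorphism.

Every vertex has degree 2 and the graph is connected, so G is the 9-cycle C_9. The automorphisms of the 9-cycle are exactly the symmetries of a regular 9-gon: the dihedral group D_9, |D_9| = 18.

D_9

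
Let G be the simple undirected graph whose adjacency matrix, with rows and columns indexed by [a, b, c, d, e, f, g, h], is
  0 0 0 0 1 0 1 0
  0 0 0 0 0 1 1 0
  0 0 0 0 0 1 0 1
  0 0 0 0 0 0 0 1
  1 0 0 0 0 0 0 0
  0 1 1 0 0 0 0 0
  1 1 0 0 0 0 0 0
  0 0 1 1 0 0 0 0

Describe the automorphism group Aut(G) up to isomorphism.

Z_2

The degree sequence is [2, 2, 2, 1, 1, 2, 2, 2]; the two degree-1 vertices d and e are the ends of a path, so G = P_8. A path has exactly one nontrivial symmetry — reversal — giving Aut(G) of order 2.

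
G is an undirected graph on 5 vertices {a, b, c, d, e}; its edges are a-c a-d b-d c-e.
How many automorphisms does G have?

2

The degree sequence is [2, 1, 2, 2, 1]; the two degree-1 vertices b and e are the ends of a path, so G = P_5. A path has exactly one nontrivial symmetry — reversal — giving Aut(G) of order 2.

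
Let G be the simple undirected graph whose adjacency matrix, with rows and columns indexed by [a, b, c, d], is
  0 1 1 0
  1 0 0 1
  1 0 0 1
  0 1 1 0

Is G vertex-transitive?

Yes

G is 2-regular and connected on 4 vertices, i.e. the cycle C_4. C_4 has 4 rotations and 4 reflections, so Aut(C_4) ≅ D_4 of order 8. Under this action every vertex can be carried to every other, so G is vertex-transitive.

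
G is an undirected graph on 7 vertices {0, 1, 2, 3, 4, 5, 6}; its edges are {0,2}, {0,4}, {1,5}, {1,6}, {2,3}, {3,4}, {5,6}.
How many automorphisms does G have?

G has two connected components, {0, 2, 3, 4} and {1, 5, 6}; each is 2-regular, so G = C_4 ⊔ C_3. No automorphism exchanges components of different sizes, hence Aut(G) is the direct product D_3 × D_4, order 48.

48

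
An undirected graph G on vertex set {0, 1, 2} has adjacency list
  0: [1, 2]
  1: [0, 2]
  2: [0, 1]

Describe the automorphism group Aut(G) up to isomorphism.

S_3

All 3 vertices are pairwise adjacent: G = K_3. Every bijection on the vertex set is an automorphism of K_3; hence Aut(K_3) ≅ S_3, order 6.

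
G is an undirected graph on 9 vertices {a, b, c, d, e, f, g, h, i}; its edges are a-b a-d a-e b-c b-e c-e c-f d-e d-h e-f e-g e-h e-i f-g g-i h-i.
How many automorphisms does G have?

Vertex e is the unique vertex of degree 8; the remaining 8 vertices each have degree 3 and induce a cycle, so G is the wheel on 9 vertices with hub e. Every automorphism fixes the hub and acts on the rim 8-cycle, so Aut(G) ≅ Aut(C_8) = D_8 of order 16.

16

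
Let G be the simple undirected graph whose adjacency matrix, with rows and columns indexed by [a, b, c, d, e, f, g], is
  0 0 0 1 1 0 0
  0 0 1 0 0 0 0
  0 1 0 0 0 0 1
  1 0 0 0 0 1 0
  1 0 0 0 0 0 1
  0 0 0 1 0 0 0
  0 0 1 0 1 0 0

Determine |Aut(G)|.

2

The degree sequence is [2, 1, 2, 2, 2, 1, 2]; the two degree-1 vertices b and f are the ends of a path, so G = P_7. The only nontrivial automorphism of a path is the end-to-end reflection, so Aut(G) ≅ Z_2.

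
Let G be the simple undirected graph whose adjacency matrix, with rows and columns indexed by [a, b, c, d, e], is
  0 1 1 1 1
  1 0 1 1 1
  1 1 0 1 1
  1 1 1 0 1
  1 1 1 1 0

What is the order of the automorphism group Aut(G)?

120

All 5 vertices are pairwise adjacent: G = K_5. Any permutation of the 5 vertices preserves K_5, so Aut(K_5) = S_5 of order 5! = 120.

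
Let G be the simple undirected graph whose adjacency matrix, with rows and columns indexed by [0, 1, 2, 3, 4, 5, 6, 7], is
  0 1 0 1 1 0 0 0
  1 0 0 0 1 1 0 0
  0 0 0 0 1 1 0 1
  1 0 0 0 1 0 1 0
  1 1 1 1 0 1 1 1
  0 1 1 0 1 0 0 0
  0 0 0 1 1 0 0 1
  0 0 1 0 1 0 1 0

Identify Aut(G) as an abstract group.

D_7

Vertex 4 is the unique vertex of degree 7; the remaining 7 vertices each have degree 3 and induce a cycle, so G is the wheel on 8 vertices with hub 4. Every automorphism fixes the hub and acts on the rim 7-cycle, so Aut(G) ≅ Aut(C_7) = D_7 of order 14.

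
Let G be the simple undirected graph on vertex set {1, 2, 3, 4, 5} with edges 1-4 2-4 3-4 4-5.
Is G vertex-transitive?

Vertex 4 is the only vertex of degree 4, so every automorphism fixes it; G is not vertex-transitive.

No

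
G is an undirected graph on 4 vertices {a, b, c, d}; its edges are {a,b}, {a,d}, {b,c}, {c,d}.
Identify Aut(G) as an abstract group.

G is 2-regular and bipartite on 2^2 = 4 vertices with girth 4; it is the hypercube graph Q_2. The symmetry group of the 2-cube is the hyperoctahedral group B_2 = Z_2 ≀ S_2, of order 2^2·2! = 8.

D_4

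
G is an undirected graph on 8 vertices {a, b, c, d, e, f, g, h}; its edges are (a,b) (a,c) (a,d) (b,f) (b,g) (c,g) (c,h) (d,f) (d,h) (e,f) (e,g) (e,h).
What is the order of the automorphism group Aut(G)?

48

G is 3-regular and bipartite on 2^3 = 8 vertices with girth 4; it is the hypercube graph Q_3. Aut(Q_3) consists of the signed permutations of the 3 coordinate axes: 3! permutations times 2^3 sign flips, so |Aut| = 2^3·3! = 48.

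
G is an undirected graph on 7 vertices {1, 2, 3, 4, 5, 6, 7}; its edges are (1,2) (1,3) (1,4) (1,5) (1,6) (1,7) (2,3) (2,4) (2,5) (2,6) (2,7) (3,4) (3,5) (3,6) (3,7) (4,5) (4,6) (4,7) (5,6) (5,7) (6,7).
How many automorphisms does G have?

Every vertex has degree 6, so G is the complete graph K_7. Every bijection on the vertex set is an automorphism of K_7; hence Aut(K_7) ≅ S_7, order 5040.

5040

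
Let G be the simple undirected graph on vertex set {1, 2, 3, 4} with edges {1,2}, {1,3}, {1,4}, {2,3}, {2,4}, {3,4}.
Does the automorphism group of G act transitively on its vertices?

Yes

All 4 vertices are pairwise adjacent: G = K_4. Every bijection on the vertex set is an automorphism of K_4; hence Aut(K_4) ≅ S_4, order 24. This group acts transitively on the 4 vertices.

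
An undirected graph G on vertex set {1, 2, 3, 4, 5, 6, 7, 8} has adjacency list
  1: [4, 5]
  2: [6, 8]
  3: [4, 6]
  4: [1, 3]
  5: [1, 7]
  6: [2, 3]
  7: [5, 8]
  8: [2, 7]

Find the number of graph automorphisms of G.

Every vertex has degree 2 and the graph is connected, so G is the 8-cycle C_8. The automorphisms of the 8-cycle are exactly the symmetries of a regular 8-gon: the dihedral group D_8, |D_8| = 16.

16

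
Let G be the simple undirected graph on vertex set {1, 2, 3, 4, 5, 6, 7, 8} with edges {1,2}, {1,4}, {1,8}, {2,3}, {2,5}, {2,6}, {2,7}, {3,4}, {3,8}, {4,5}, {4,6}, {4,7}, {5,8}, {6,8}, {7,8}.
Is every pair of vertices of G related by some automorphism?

No

Automorphisms preserve degree, but G has vertices of degree 3 and vertices of degree 5; no automorphism maps one to the other, so G is not vertex-transitive.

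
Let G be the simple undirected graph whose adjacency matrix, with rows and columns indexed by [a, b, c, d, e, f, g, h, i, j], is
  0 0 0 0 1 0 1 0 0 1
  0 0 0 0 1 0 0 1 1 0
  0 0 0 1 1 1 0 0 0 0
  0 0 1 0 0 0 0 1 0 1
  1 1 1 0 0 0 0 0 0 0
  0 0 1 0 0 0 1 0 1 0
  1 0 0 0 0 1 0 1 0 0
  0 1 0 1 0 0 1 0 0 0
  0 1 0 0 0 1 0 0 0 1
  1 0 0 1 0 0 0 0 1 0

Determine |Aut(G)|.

G is 3-regular on 10 vertices with no triangles and no 4-cycles (girth 5): this is the Petersen graph. Viewing the Petersen graph as the Kneser graph K(5,2) — vertices are 2-subsets of {1,…,5}, edges join disjoint pairs — its automorphisms are exactly the permutations of the 5-element set, so Aut ≅ S_5 of order 120.

120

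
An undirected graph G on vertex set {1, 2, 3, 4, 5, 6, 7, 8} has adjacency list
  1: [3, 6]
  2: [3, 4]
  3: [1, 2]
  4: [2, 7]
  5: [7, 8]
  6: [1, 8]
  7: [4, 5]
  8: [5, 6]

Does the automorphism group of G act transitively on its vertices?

G is 2-regular and connected on 8 vertices, i.e. the cycle C_8. The automorphisms of the 8-cycle are exactly the symmetries of a regular 8-gon: the dihedral group D_8, |D_8| = 16. This group acts transitively on the 8 vertices.

Yes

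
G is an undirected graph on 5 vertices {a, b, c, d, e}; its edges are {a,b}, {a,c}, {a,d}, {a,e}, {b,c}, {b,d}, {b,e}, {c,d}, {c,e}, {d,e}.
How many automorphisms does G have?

All 5 vertices are pairwise adjacent: G = K_5. Every bijection on the vertex set is an automorphism of K_5; hence Aut(K_5) ≅ S_5, order 120.

120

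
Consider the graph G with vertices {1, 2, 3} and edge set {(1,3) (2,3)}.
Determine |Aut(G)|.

The degree sequence is [1, 1, 2]; the two degree-1 vertices 1 and 2 are the ends of a path, so G = P_3. A path has exactly one nontrivial symmetry — reversal — giving Aut(G) of order 2.

2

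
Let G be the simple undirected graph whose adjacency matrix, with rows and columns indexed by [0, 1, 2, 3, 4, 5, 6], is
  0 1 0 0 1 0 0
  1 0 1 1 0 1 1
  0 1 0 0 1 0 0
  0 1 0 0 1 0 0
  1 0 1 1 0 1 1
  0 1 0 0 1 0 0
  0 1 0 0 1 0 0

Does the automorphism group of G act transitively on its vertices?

No

Automorphisms preserve degree, but G has vertices of degree 2 and vertices of degree 5; no automorphism maps one to the other, so G is not vertex-transitive.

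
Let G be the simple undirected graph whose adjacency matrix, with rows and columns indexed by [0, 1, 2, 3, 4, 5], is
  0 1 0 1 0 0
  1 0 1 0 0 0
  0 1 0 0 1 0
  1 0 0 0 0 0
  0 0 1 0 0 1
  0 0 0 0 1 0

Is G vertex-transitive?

No

Automorphisms preserve degree, but G has vertices of degree 1 and vertices of degree 2; no automorphism maps one to the other, so G is not vertex-transitive.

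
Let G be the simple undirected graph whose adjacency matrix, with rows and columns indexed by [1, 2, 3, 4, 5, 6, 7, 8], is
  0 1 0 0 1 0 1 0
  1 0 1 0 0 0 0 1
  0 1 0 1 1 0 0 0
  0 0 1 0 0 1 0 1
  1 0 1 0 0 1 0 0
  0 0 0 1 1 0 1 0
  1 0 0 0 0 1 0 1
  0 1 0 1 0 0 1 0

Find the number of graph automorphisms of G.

48

G is 3-regular and bipartite on 2^3 = 8 vertices with girth 4; it is the hypercube graph Q_3. Aut(Q_3) consists of the signed permutations of the 3 coordinate axes: 3! permutations times 2^3 sign flips, so |Aut| = 2^3·3! = 48.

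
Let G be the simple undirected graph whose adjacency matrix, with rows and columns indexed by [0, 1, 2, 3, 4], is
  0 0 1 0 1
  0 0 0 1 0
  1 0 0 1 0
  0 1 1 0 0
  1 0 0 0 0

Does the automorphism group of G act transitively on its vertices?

No

Automorphisms preserve degree, but G has vertices of degree 1 and vertices of degree 2; no automorphism maps one to the other, so G is not vertex-transitive.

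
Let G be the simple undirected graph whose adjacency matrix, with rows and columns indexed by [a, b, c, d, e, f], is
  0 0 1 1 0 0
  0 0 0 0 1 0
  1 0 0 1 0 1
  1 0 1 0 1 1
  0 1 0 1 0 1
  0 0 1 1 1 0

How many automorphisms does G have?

Degrees alone do not determine every vertex (e.g. c and e both have degree 3), but their neighbour-degree multisets differ: N(c) has degrees [2, 3, 4] while N(e) has degrees [1, 3, 4]. Repeating this refinement separates all vertices, so the only automorphism is the identity.

1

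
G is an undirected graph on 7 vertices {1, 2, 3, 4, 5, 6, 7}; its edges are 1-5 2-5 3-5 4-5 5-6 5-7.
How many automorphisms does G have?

720

Vertex 5 has degree 6 and every other vertex has degree 1, so G is the star K_{1,6} with centre 5. Any automorphism fixes the centre and permutes the 6 leaves freely, so Aut(G) ≅ S_6 of order 6! = 720.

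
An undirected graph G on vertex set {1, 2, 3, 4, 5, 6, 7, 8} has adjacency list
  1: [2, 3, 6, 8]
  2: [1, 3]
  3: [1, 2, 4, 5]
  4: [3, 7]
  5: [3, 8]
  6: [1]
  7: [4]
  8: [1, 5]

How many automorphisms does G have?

The degree sequence is [4, 2, 4, 2, 2, 1, 1, 2]. Checking the degree-preserving permutations of the vertex set shows that none except the identity preserves every edge, so Aut(G) is trivial.

1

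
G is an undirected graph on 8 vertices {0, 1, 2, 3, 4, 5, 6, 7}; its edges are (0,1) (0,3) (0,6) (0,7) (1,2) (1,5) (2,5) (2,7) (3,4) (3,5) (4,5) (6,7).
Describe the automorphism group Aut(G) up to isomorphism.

The degree sequence is [4, 3, 3, 3, 2, 4, 2, 3]. Checking the degree-preserving permutations of the vertex set shows that none except the identity preserves every edge, so Aut(G) is trivial.

1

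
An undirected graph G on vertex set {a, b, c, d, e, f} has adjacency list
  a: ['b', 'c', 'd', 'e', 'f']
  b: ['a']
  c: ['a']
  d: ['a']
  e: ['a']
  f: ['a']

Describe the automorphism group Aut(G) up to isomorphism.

S_5

Vertex a has degree 5 and every other vertex has degree 1, so G is the star K_{1,5} with centre a. Any automorphism fixes the centre and permutes the 5 leaves freely, so Aut(G) ≅ S_5 of order 5! = 120.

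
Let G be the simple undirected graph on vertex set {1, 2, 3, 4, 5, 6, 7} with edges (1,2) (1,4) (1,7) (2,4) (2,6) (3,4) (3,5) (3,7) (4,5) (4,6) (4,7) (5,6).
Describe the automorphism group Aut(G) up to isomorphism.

Vertex 4 is the unique vertex of degree 6; the remaining 6 vertices each have degree 3 and induce a cycle, so G is the wheel on 7 vertices with hub 4. Every automorphism fixes the hub and acts on the rim 6-cycle, so Aut(G) ≅ Aut(C_6) = D_6 of order 12.

D_6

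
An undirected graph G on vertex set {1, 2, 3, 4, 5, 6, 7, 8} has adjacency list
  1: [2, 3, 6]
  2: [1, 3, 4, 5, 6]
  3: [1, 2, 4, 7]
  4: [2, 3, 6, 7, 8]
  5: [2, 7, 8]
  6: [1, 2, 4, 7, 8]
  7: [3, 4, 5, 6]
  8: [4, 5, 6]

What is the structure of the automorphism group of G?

{e}

The degree sequence is [3, 5, 4, 5, 3, 5, 4, 3]. Checking the degree-preserving permutations of the vertex set shows that none except the identity preserves every edge, so Aut(G) is trivial.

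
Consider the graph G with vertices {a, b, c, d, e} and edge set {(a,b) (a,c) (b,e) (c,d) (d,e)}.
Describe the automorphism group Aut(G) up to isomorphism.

G is 2-regular and connected on 5 vertices, i.e. the cycle C_5. C_5 has 5 rotations and 5 reflections, so Aut(C_5) ≅ D_5 of order 10.

D_5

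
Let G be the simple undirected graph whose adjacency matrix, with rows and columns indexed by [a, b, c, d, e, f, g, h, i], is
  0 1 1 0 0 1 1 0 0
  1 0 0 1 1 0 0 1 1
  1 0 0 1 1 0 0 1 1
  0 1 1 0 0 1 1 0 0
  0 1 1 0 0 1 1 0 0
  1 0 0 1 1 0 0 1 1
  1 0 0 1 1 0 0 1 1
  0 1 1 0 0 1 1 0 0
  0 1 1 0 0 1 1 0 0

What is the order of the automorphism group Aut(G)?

The vertices split by degree into {b, c, f, g} (degree 5) and {a, d, e, h, i} (degree 4); every edge runs between the two parts, so G is the complete bipartite graph K_{4,5}. Automorphisms preserve the bipartition setwise (since the parts differ in size) and act as S_4 × S_5 within it; |Aut| = 2880.

2880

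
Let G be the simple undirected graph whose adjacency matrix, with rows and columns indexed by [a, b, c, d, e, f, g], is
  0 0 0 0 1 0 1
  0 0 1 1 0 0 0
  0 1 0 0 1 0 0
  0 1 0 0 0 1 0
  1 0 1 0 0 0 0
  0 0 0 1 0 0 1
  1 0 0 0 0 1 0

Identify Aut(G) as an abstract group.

Every vertex has degree 2 and the graph is connected, so G is the 7-cycle C_7. C_7 has 7 rotations and 7 reflections, so Aut(C_7) ≅ D_7 of order 14.

the dihedral group of order 14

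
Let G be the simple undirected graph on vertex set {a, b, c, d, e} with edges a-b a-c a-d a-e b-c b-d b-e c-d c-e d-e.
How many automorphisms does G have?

Every vertex has degree 4, so G is the complete graph K_5. Every bijection on the vertex set is an automorphism of K_5; hence Aut(K_5) ≅ S_5, order 120.

120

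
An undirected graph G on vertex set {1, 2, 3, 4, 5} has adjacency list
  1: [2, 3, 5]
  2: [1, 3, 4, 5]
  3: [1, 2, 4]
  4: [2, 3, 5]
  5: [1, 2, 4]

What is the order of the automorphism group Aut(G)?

8

Vertex 2 is the unique vertex of degree 4; the remaining 4 vertices each have degree 3 and induce a cycle, so G is the wheel on 5 vertices with hub 2. With the hub fixed, the remaining symmetry is that of the rim cycle C_4, giving the dihedral group D_4.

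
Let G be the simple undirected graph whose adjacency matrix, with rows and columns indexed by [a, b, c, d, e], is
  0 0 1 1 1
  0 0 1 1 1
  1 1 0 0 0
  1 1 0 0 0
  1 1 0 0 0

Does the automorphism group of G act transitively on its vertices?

No

Automorphisms preserve degree, but G has vertices of degree 2 and vertices of degree 3; no automorphism maps one to the other, so G is not vertex-transitive.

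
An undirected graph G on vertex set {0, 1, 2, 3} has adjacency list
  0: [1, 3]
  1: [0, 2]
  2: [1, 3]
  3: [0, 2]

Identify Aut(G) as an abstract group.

D_4

Every vertex has degree 2 and the graph is connected, so G is the 4-cycle C_4. C_4 has 4 rotations and 4 reflections, so Aut(C_4) ≅ D_4 of order 8.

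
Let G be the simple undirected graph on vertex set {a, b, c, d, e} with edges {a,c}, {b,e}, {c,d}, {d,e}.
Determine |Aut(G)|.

2

The degree sequence is [1, 1, 2, 2, 2]; the two degree-1 vertices a and b are the ends of a path, so G = P_5. The only nontrivial automorphism of a path is the end-to-end reflection, so Aut(G) ≅ Z_2.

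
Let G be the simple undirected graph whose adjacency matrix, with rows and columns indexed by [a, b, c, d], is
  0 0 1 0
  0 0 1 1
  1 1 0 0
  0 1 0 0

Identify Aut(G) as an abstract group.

The degree sequence is [1, 2, 2, 1]; the two degree-1 vertices a and d are the ends of a path, so G = P_4. A path has exactly one nontrivial symmetry — reversal — giving Aut(G) of order 2.

Z_2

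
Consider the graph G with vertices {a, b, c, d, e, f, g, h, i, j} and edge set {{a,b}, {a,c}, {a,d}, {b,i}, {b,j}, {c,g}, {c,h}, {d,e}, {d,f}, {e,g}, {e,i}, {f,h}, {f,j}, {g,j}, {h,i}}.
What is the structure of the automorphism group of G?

S_5

G is 3-regular on 10 vertices with no triangles and no 4-cycles (girth 5): this is the Petersen graph. Viewing the Petersen graph as the Kneser graph K(5,2) — vertices are 2-subsets of {1,…,5}, edges join disjoint pairs — its automorphisms are exactly the permutations of the 5-element set, so Aut ≅ S_5 of order 120.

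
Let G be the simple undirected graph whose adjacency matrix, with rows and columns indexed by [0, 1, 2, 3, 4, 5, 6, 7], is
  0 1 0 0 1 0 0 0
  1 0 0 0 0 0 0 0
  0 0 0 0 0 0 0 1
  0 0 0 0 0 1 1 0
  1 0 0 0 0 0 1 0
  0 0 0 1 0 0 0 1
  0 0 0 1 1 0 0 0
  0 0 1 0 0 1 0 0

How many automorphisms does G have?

2

The degree sequence is [2, 1, 1, 2, 2, 2, 2, 2]; the two degree-1 vertices 1 and 2 are the ends of a path, so G = P_8. The only nontrivial automorphism of a path is the end-to-end reflection, so Aut(G) ≅ Z_2.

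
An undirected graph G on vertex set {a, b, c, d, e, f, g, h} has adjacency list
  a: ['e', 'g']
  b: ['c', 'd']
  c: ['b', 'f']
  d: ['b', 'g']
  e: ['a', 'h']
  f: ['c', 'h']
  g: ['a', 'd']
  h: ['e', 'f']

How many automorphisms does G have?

16

G is 2-regular and connected on 8 vertices, i.e. the cycle C_8. The automorphisms of the 8-cycle are exactly the symmetries of a regular 8-gon: the dihedral group D_8, |D_8| = 16.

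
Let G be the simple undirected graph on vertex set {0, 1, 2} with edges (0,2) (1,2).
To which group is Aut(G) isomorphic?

C_2

The degree sequence is [1, 1, 2]; the two degree-1 vertices 0 and 1 are the ends of a path, so G = P_3. A path has exactly one nontrivial symmetry — reversal — giving Aut(G) of order 2.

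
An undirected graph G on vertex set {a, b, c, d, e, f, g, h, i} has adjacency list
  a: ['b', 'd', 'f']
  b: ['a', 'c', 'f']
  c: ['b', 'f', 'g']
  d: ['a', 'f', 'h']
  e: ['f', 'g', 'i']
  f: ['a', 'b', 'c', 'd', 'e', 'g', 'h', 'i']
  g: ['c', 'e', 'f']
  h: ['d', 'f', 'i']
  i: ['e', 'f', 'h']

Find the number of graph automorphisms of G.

Vertex f is the unique vertex of degree 8; the remaining 8 vertices each have degree 3 and induce a cycle, so G is the wheel on 9 vertices with hub f. With the hub fixed, the remaining symmetry is that of the rim cycle C_8, giving the dihedral group D_8.

16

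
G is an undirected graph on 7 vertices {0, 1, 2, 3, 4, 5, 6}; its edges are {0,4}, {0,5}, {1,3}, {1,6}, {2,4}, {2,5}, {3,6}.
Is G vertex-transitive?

No

G has two connected components, {0, 2, 4, 5} and {1, 3, 6}; each is 2-regular, so G = C_4 ⊔ C_3. The orbit of 0 under Aut(G) is {0, 2, 4, 5}, which does not contain 1, so G is not vertex-transitive.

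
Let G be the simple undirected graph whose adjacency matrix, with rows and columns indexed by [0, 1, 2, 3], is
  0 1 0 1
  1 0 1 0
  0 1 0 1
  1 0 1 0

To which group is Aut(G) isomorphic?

G is 2-regular and bipartite on 2^2 = 4 vertices with girth 4; it is the hypercube graph Q_2. Aut(Q_2) consists of the signed permutations of the 2 coordinate axes: 2! permutations times 2^2 sign flips, so |Aut| = 2^2·2! = 8.

the hyperoctahedral group B_2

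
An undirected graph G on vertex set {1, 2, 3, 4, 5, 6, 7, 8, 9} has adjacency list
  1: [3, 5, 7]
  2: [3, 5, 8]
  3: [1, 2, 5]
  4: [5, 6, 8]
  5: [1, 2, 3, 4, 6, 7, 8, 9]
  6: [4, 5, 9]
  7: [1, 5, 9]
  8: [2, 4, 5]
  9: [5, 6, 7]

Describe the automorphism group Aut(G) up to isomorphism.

D_8

Vertex 5 is the unique vertex of degree 8; the remaining 8 vertices each have degree 3 and induce a cycle, so G is the wheel on 9 vertices with hub 5. Every automorphism fixes the hub and acts on the rim 8-cycle, so Aut(G) ≅ Aut(C_8) = D_8 of order 16.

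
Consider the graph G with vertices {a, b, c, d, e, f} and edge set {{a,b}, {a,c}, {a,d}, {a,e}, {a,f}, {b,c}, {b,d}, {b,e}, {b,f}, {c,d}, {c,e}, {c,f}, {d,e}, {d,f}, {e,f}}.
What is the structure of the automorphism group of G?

Every vertex has degree 5, so G is the complete graph K_6. Every bijection on the vertex set is an automorphism of K_6; hence Aut(K_6) ≅ S_6, order 720.

the symmetric group on 6 letters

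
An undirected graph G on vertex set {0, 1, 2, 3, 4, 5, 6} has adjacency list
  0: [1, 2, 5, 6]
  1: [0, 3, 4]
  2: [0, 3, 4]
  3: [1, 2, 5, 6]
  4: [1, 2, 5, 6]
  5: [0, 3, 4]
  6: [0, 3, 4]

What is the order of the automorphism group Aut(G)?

144

The vertices split by degree into {0, 3, 4} (degree 4) and {1, 2, 5, 6} (degree 3); every edge runs between the two parts, so G is the complete bipartite graph K_{3,4}. Automorphisms preserve the bipartition setwise (since the parts differ in size) and act as S_3 × S_4 within it; |Aut| = 144.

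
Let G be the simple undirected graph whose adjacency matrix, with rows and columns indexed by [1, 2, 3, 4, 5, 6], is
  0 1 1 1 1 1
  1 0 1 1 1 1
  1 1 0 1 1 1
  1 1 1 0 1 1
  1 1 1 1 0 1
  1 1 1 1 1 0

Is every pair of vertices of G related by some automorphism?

Yes

All 6 vertices are pairwise adjacent: G = K_6. Any permutation of the 6 vertices preserves K_6, so Aut(K_6) = S_6 of order 6! = 720. This group acts transitively on the 6 vertices.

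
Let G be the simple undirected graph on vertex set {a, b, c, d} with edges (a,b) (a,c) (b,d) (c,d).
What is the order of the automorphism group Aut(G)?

8

G is 2-regular and bipartite on 2^2 = 4 vertices with girth 4; it is the hypercube graph Q_2. The symmetry group of the 2-cube is the hyperoctahedral group B_2 = Z_2 ≀ S_2, of order 2^2·2! = 8.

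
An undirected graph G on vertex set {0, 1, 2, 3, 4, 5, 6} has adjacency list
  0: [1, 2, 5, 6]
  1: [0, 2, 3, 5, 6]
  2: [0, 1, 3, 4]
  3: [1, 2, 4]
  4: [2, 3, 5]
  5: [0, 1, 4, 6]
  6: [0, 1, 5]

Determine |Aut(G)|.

1

The degree sequence is [4, 5, 4, 3, 3, 4, 3]. Checking the degree-preserving permutations of the vertex set shows that none except the identity preserves every edge, so Aut(G) is trivial.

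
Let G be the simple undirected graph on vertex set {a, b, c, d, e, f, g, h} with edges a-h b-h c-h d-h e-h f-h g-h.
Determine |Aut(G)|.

5040

Vertex h has degree 7 and every other vertex has degree 1, so G is the star K_{1,7} with centre h. The 7 leaves are pairwise interchangeable while the centre is fixed, giving Aut(G) = S_7.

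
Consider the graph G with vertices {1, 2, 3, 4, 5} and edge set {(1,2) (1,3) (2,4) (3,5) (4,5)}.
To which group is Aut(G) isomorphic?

D_5

G is 2-regular and connected on 5 vertices, i.e. the cycle C_5. The automorphisms of the 5-cycle are exactly the symmetries of a regular 5-gon: the dihedral group D_5, |D_5| = 10.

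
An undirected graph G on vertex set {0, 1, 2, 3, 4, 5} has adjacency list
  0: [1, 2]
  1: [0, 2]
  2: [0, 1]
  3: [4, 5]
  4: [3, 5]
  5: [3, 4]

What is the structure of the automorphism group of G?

G has two connected components, {3, 4, 5} and {0, 1, 2}; each is 2-regular, so G = C_3 ⊔ C_3. With two isomorphic components, Aut(G) = Aut(C_3) ≀ S_2 = (D_3 × D_3) ⋊ Z_2: permute each cycle by D_3, then optionally swap the two cycles. Order 2·(2·3)² = 72.

(D_3 × D_3) ⋊ Z_2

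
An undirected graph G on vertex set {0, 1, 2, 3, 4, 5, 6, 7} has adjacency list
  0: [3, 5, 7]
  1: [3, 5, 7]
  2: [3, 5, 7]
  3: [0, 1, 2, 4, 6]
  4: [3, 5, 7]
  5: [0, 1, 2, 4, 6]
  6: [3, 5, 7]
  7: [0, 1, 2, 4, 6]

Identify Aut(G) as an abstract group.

S_5 × S_3

The vertices split by degree into {3, 5, 7} (degree 5) and {0, 1, 2, 4, 6} (degree 3); every edge runs between the two parts, so G is the complete bipartite graph K_{3,5}. Automorphisms preserve the bipartition setwise (since the parts differ in size) and act as S_5 × S_3 within it; |Aut| = 720.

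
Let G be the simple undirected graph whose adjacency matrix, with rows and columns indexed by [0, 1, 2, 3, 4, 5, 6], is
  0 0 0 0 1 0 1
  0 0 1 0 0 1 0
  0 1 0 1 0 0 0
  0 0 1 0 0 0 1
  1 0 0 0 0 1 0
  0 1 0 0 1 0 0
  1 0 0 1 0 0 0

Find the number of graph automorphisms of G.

G is 2-regular and connected on 7 vertices, i.e. the cycle C_7. C_7 has 7 rotations and 7 reflections, so Aut(C_7) ≅ D_7 of order 14.

14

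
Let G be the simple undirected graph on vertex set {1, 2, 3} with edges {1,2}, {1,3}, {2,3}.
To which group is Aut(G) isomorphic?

All 3 vertices are pairwise adjacent: G = K_3. Every bijection on the vertex set is an automorphism of K_3; hence Aut(K_3) ≅ S_3, order 6.

S_3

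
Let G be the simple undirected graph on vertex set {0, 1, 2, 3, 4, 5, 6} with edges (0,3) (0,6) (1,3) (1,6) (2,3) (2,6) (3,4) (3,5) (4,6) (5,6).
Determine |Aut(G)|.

The vertices split by degree into {3, 6} (degree 5) and {0, 1, 2, 4, 5} (degree 2); every edge runs between the two parts, so G is the complete bipartite graph K_{2,5}. Automorphisms preserve the bipartition setwise (since the parts differ in size) and act as S_5 × S_2 within it; |Aut| = 240.

240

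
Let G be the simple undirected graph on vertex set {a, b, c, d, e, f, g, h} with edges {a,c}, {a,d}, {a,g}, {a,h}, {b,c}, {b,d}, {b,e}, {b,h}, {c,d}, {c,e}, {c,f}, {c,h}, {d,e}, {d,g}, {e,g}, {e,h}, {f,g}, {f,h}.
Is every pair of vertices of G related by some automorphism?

Vertex c is the only vertex of degree 6, so every automorphism fixes it; G is not vertex-transitive.

No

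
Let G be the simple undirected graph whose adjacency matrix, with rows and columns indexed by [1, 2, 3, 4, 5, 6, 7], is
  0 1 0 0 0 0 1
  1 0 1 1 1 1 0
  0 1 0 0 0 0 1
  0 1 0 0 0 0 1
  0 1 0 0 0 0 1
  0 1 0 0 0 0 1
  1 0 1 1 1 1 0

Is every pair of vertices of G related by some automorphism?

No

Automorphisms preserve degree, but G has vertices of degree 2 and vertices of degree 5; no automorphism maps one to the other, so G is not vertex-transitive.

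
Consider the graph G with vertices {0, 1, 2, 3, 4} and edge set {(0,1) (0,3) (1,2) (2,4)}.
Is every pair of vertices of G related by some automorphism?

No

Automorphisms preserve degree, but G has vertices of degree 1 and vertices of degree 2; no automorphism maps one to the other, so G is not vertex-transitive.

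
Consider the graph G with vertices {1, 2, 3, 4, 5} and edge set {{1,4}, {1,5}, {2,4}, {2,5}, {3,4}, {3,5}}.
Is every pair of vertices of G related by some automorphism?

No

Automorphisms preserve degree, but G has vertices of degree 2 and vertices of degree 3; no automorphism maps one to the other, so G is not vertex-transitive.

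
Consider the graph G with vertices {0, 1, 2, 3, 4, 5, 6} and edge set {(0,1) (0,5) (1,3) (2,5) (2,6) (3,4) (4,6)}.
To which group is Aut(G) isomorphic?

D_7

G is 2-regular and connected on 7 vertices, i.e. the cycle C_7. The automorphisms of the 7-cycle are exactly the symmetries of a regular 7-gon: the dihedral group D_7, |D_7| = 14.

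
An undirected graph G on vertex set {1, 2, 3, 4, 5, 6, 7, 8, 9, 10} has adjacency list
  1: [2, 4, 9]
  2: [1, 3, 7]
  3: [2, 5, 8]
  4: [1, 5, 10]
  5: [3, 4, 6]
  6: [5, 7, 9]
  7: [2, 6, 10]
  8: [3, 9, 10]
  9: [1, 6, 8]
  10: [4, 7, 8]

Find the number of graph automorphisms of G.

G is 3-regular on 10 vertices with no triangles and no 4-cycles (girth 5): this is the Petersen graph. It is a classical fact that the Petersen graph has automorphism group S_5 (order 120), arising from its description as the Kneser graph K(5,2).

120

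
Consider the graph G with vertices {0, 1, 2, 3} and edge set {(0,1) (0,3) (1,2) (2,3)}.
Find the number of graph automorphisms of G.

8

G is 2-regular and bipartite with parts {1, 3} and {0, 2} (each part is independent and every cross-pair is an edge), so G = K_{2,2}. Aut(K_{2,2}) is the wreath product S_2 ≀ Z_2: permute within each part, then optionally swap the parts; |Aut| = 2·(2!)² = 8.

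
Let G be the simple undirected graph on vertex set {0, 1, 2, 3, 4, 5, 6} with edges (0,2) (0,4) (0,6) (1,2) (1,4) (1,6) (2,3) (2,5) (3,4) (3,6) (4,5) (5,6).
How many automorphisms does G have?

The vertices split by degree into {2, 4, 6} (degree 4) and {0, 1, 3, 5} (degree 3); every edge runs between the two parts, so G is the complete bipartite graph K_{3,4}. The parts have unequal sizes, so no automorphism swaps them; each part is permuted independently, giving S_4 × S_3 of order 4!·3! = 144.

144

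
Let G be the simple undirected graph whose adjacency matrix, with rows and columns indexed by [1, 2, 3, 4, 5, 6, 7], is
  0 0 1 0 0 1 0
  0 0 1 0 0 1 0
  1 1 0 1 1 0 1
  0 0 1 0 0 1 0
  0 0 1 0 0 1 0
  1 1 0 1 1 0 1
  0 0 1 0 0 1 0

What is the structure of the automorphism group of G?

S_2 × S_5

The vertices split by degree into {3, 6} (degree 5) and {1, 2, 4, 5, 7} (degree 2); every edge runs between the two parts, so G is the complete bipartite graph K_{2,5}. Automorphisms preserve the bipartition setwise (since the parts differ in size) and act as S_2 × S_5 within it; |Aut| = 240.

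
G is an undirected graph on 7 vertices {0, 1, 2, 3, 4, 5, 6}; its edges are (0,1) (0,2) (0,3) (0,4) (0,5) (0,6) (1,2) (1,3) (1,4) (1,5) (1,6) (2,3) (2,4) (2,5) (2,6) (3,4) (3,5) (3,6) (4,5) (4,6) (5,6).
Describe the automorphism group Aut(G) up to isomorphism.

All 7 vertices are pairwise adjacent: G = K_7. Any permutation of the 7 vertices preserves K_7, so Aut(K_7) = S_7 of order 7! = 5040.

S_7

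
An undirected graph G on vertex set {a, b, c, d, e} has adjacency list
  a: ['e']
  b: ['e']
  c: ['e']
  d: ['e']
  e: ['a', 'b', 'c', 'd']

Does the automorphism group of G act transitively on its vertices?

No

Vertex e is the only vertex of degree 4, so every automorphism fixes it; G is not vertex-transitive.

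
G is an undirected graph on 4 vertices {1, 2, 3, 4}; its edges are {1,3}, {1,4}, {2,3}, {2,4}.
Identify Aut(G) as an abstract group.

G is 2-regular and bipartite on 2^2 = 4 vertices with girth 4; it is the hypercube graph Q_2. Aut(Q_2) consists of the signed permutations of the 2 coordinate axes: 2! permutations times 2^2 sign flips, so |Aut| = 2^2·2! = 8.

the hyperoctahedral group B_2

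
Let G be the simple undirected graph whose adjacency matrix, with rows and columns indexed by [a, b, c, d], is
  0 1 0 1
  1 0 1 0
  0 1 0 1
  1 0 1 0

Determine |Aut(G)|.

8

G is 2-regular and bipartite on 2^2 = 4 vertices with girth 4; it is the hypercube graph Q_2. Aut(Q_2) consists of the signed permutations of the 2 coordinate axes: 2! permutations times 2^2 sign flips, so |Aut| = 2^2·2! = 8.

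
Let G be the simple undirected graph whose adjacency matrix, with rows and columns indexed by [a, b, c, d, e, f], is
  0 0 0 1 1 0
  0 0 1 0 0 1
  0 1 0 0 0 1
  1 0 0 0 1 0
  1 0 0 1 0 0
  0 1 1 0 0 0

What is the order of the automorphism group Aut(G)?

72

G has two connected components, {b, c, f} and {a, d, e}; each is 2-regular, so G = C_3 ⊔ C_3. With two isomorphic components, Aut(G) = Aut(C_3) ≀ S_2 = (D_3 × D_3) ⋊ Z_2: permute each cycle by D_3, then optionally swap the two cycles. Order 2·(2·3)² = 72.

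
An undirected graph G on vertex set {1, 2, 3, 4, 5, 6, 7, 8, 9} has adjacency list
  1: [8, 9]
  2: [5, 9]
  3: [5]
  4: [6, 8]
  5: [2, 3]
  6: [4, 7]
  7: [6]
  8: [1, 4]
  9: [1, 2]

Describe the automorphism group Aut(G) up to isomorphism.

Z_2

The degree sequence is [2, 2, 1, 2, 2, 2, 1, 2, 2]; the two degree-1 vertices 3 and 7 are the ends of a path, so G = P_9. A path has exactly one nontrivial symmetry — reversal — giving Aut(G) of order 2.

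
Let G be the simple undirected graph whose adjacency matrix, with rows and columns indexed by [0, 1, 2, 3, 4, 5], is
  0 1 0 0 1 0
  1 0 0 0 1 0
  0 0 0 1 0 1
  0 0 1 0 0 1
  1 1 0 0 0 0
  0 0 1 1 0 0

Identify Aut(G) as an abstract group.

G has two connected components, {0, 1, 4} and {2, 3, 5}; each is 2-regular, so G = C_3 ⊔ C_3. With two isomorphic components, Aut(G) = Aut(C_3) ≀ S_2 = (D_3 × D_3) ⋊ Z_2: permute each cycle by D_3, then optionally swap the two cycles. Order 2·(2·3)² = 72.

(D_3 × D_3) ⋊ Z_2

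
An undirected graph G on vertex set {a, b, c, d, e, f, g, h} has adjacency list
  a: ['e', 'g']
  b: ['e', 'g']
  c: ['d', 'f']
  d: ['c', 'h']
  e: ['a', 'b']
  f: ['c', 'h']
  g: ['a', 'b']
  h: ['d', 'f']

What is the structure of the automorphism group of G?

G has two connected components, {c, d, f, h} and {a, b, e, g}; each is 2-regular, so G = C_4 ⊔ C_4. Aut of a disjoint union of two copies of C_4 is the wreath product D_4 ≀ Z_2, of order 2·8² = 128.

(D_4 × D_4) ⋊ Z_2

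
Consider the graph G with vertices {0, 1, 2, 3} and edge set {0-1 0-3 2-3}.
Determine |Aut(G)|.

The degree sequence is [2, 1, 1, 2]; the two degree-1 vertices 1 and 2 are the ends of a path, so G = P_4. A path has exactly one nontrivial symmetry — reversal — giving Aut(G) of order 2.

2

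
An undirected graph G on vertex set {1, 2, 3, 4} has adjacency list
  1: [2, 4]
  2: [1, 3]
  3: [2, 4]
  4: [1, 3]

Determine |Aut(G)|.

8

G is 2-regular and bipartite on 2^2 = 4 vertices with girth 4; it is the hypercube graph Q_2. The symmetry group of the 2-cube is the hyperoctahedral group B_2 = Z_2 ≀ S_2, of order 2^2·2! = 8.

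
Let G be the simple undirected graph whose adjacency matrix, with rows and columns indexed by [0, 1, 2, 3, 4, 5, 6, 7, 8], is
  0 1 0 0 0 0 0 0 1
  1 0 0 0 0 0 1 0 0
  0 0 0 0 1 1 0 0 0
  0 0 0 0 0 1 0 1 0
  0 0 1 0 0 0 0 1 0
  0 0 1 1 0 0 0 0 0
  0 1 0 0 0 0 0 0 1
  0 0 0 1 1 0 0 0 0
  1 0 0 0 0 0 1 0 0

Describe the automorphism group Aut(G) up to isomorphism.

G has two connected components, {2, 3, 4, 5, 7} and {0, 1, 6, 8}; each is 2-regular, so G = C_5 ⊔ C_4. No automorphism exchanges components of different sizes, hence Aut(G) is the direct product D_4 × D_5, order 80.

D_4 × D_5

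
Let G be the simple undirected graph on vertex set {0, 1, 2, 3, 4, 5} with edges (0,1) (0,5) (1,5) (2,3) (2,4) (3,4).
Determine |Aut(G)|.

G has two connected components, {0, 1, 5} and {2, 3, 4}; each is 2-regular, so G = C_3 ⊔ C_3. Aut of a disjoint union of two copies of C_3 is the wreath product D_3 ≀ Z_2, of order 2·6² = 72.

72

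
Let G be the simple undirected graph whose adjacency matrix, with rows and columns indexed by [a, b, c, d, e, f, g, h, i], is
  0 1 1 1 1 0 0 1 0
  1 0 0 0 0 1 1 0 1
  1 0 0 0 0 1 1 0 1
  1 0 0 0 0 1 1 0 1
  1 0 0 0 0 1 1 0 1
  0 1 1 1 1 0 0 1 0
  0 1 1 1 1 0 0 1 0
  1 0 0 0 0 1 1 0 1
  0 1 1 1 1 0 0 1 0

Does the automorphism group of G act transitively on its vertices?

Automorphisms preserve degree, but G has vertices of degree 4 and vertices of degree 5; no automorphism maps one to the other, so G is not vertex-transitive.

No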